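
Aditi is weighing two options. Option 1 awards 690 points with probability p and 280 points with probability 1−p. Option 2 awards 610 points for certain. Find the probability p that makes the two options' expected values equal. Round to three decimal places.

p·690 + (1−p)·280 = 610
410p + 280 = 610
p = (610 − 280) / 410

p = 0.805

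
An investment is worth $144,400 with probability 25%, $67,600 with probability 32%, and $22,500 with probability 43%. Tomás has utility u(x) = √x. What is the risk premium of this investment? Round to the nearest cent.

$8,503.71

E[u] = 0.25·√144400 + 0.32·√67600 + 0.43·√22500 = 0.25·380 + 0.32·260 + 0.43·150 = 242.7
CE = (242.7)² = 58903.29
Risk premium = EV − CE = 67407 − 58903.29 = 8503.71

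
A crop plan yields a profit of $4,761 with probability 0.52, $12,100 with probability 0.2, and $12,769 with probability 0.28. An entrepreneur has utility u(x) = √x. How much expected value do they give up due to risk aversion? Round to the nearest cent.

E[u] = 0.52·√4761 + 0.2·√12100 + 0.28·√12769 = 0.52·69 + 0.2·110 + 0.28·113 = 89.52
CE = (89.52)² = 8013.8304
Risk premium = EV − CE = 8471.04 − 8013.8304 = 457.2096

$457.21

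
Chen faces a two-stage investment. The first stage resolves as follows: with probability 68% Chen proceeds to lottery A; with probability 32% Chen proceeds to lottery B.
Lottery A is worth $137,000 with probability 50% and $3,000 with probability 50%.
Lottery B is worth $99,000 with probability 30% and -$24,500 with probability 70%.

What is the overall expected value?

$51,616

EV(A) = 0.5 × 137000 + 0.5 × 3000 = 68500 + 1500 = 70000
EV(B) = 0.3 × 99000 + 0.7 × (-24500) = 29700 − 17150 = 12550
Overall = 0.68 × 70000 + 0.32 × 12550 = 47600 + 4016 = 51616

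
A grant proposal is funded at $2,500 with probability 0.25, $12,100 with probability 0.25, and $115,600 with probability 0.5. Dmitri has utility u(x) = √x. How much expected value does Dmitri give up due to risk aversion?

$17,350

E[u] = 0.25·√2500 + 0.25·√12100 + 0.5·√115600 = 0.25·50 + 0.25·110 + 0.5·340 = 210
CE = (210)² = 44100
Risk premium = EV − CE = 61450 − 44100 = 17350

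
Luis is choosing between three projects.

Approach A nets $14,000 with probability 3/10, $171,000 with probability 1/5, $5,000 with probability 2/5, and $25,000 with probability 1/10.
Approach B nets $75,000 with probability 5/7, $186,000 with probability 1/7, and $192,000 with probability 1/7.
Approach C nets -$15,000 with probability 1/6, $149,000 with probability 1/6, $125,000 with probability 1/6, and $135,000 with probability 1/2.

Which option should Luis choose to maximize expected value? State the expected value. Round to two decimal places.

Approach A = 3/10 × 14000 + 1/5 × 171000 + 2/5 × 5000 + 1/10 × 25000 = 4200 + 34200 + 2000 + 2500 = 42900
Approach B = 5/7 × 75000 + 1/7 × 186000 + 1/7 × 192000 = 53571.4286 + 26571.4286 + 27428.5714 = 107571.4286
Approach C = 1/6 × (-15000) + 1/6 × 149000 + 1/6 × 125000 + 1/2 × 135000 = -2500 + 24833.3333 + 20833.3333 + 67500 = 110666.6667

Approach C ($110,666.67)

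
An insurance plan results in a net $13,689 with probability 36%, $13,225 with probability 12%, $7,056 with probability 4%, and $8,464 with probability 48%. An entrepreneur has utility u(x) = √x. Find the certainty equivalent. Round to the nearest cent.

E[u] = 0.36·√13689 + 0.12·√13225 + 0.04·√7056 + 0.48·√8464 = 0.36·117 + 0.12·115 + 0.04·84 + 0.48·92 = 103.44
CE = (103.44)² = 10699.8336

$10,699.83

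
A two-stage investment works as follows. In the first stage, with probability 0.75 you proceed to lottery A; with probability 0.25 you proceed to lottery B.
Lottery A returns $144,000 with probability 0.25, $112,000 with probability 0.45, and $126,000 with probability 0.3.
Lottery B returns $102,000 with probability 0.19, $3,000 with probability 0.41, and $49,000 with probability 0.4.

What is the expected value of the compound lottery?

$103,202.50

EV(A) = 0.25 × 144000 + 0.45 × 112000 + 0.3 × 126000 = 36000 + 50400 + 37800 = 124200
EV(B) = 0.19 × 102000 + 0.41 × 3000 + 0.4 × 49000 = 19380 + 1230 + 19600 = 40210
Overall = 0.75 × 124200 + 0.25 × 40210 = 93150 + 10052.5 = 103202.5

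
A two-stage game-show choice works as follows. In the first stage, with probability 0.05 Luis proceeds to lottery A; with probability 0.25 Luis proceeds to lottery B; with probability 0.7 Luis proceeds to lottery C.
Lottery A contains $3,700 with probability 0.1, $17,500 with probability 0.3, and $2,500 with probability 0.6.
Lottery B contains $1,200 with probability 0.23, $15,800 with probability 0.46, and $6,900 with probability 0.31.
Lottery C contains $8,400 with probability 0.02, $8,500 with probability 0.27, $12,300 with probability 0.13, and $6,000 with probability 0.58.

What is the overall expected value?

$8,056.15

EV(A) = 0.1 × 3700 + 0.3 × 17500 + 0.6 × 2500 = 370 + 5250 + 1500 = 7120
EV(B) = 0.23 × 1200 + 0.46 × 15800 + 0.31 × 6900 = 276 + 7268 + 2139 = 9683
EV(C) = 0.02 × 8400 + 0.27 × 8500 + 0.13 × 12300 + 0.58 × 6000 = 168 + 2295 + 1599 + 3480 = 7542
Overall = 0.05 × 7120 + 0.25 × 9683 + 0.7 × 7542 = 356 + 2420.75 + 5279.4 = 8056.15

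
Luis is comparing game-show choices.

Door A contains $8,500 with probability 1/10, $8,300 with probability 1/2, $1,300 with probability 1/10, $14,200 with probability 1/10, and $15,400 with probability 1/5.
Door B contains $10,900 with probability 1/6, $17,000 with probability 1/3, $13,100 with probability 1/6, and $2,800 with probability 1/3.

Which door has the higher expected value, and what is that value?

Door B ($10,600)

Door A = 1/10 × 8500 + 1/2 × 8300 + 1/10 × 1300 + 1/10 × 14200 + 1/5 × 15400 = 850 + 4150 + 130 + 1420 + 3080 = 9630
Door B = 1/6 × 10900 + 1/3 × 17000 + 1/6 × 13100 + 1/3 × 2800 = 1816.6667 + 5666.6667 + 2183.3333 + 933.3333 = 10600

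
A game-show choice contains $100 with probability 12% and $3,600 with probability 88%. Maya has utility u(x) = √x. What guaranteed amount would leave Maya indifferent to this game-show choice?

$2,916

E[u] = 0.12·√100 + 0.88·√3600 = 0.12·10 + 0.88·60 = 54
CE = (54)² = 2916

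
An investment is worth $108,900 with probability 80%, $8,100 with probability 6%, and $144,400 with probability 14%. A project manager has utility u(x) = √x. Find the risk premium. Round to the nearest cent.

$3,751.24

E[u] = 0.8·√108900 + 0.06·√8100 + 0.14·√144400 = 0.8·330 + 0.06·90 + 0.14·380 = 322.6
CE = (322.6)² = 104070.76
Risk premium = EV − CE = 107822 − 104070.76 = 3751.24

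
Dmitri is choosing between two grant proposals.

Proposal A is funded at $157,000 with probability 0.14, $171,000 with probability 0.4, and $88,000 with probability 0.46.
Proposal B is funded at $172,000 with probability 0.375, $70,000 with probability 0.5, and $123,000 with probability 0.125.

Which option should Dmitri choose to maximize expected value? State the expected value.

Proposal A ($130,860)

Proposal A = 0.14 × 157000 + 0.4 × 171000 + 0.46 × 88000 = 21980 + 68400 + 40480 = 130860
Proposal B = 0.375 × 172000 + 0.5 × 70000 + 0.125 × 123000 = 64500 + 35000 + 15375 = 114875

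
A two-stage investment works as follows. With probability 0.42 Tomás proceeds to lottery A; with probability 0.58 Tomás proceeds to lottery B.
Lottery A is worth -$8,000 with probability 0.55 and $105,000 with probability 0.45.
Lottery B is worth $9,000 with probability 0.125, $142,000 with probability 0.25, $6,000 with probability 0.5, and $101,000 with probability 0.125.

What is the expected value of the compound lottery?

$48,302

EV(A) = 0.55 × (-8000) + 0.45 × 105000 = -4400 + 47250 = 42850
EV(B) = 0.125 × 9000 + 0.25 × 142000 + 0.5 × 6000 + 0.125 × 101000 = 1125 + 35500 + 3000 + 12625 = 52250
Overall = 0.42 × 42850 + 0.58 × 52250 = 17997 + 30305 = 48302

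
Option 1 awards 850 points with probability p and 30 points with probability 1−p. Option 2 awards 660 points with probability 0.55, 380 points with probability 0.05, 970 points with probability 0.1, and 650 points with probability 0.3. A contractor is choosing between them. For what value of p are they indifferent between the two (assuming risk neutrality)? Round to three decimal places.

EV(Option 2) = 0.55 × 660 + 0.05 × 380 + 0.1 × 970 + 0.3 × 650 = 363 + 19 + 97 + 195 = 674
p·850 + (1−p)·30 = 674
820p + 30 = 674
p = (674 − 30) / 820

p = 0.785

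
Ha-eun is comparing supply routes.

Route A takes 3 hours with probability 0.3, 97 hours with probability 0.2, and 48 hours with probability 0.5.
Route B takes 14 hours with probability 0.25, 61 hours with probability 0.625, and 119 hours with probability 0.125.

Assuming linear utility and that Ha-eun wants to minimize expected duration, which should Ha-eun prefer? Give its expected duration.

Route A (44.3 hours)

Route A = 0.3 × 3 + 0.2 × 97 + 0.5 × 48 = 0.9 + 19.4 + 24 = 44.3
Route B = 0.25 × 14 + 0.625 × 61 + 0.125 × 119 = 3.5 + 38.125 + 14.875 = 56.5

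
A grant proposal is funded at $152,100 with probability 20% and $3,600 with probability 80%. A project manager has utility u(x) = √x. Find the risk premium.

E[u] = 0.2·√152100 + 0.8·√3600 = 0.2·390 + 0.8·60 = 126
CE = (126)² = 15876
Risk premium = EV − CE = 33300 − 15876 = 17424

$17,424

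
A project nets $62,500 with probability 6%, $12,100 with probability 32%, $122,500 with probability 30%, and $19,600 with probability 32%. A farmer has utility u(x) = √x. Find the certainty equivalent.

E[u] = 0.06·√62500 + 0.32·√12100 + 0.3·√122500 + 0.32·√19600 = 0.06·250 + 0.32·110 + 0.3·350 + 0.32·140 = 200
CE = (200)² = 40000

$40,000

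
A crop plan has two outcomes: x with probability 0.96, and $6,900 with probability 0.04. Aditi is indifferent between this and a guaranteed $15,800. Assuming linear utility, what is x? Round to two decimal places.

0.96·x + 0.04·6900 = 15800
0.96·x = 15800 − 276 = 15524
x = 15524 / 0.96 = 16170.8333

x = $16,170.83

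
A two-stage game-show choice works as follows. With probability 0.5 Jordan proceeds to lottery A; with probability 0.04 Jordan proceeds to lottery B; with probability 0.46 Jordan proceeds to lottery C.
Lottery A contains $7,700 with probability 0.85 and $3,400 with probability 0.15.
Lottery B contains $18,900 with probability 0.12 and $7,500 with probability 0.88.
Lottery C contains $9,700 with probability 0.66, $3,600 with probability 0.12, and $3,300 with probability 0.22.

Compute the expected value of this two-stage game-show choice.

EV(A) = 0.85 × 7700 + 0.15 × 3400 = 6545 + 510 = 7055
EV(B) = 0.12 × 18900 + 0.88 × 7500 = 2268 + 6600 = 8868
EV(C) = 0.66 × 9700 + 0.12 × 3600 + 0.22 × 3300 = 6402 + 432 + 726 = 7560
Overall = 0.5 × 7055 + 0.04 × 8868 + 0.46 × 7560 = 3527.5 + 354.72 + 3477.6 = 7359.82

$7,359.82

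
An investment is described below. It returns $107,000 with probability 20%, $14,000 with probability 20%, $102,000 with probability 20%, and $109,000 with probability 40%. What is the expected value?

EV = 0.2 × 107000 + 0.2 × 14000 + 0.2 × 102000 + 0.4 × 109000 = 21400 + 2800 + 20400 + 43600 = 88200

$88,200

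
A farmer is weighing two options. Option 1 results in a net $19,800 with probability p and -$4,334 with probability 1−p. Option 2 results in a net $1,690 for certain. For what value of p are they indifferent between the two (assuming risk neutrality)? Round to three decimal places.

p·19800 + (1−p)·(-4334) = 1690
24134p − 4334 = 1690
p = (1690 + 4334) / 24134

p = 0.250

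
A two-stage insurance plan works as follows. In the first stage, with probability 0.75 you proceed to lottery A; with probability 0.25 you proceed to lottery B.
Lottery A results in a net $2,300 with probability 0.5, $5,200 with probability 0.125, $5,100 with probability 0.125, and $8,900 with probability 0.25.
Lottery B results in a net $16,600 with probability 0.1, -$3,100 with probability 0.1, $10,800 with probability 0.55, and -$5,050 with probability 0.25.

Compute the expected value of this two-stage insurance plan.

$5,003.75

EV(A) = 0.5 × 2300 + 0.125 × 5200 + 0.125 × 5100 + 0.25 × 8900 = 1150 + 650 + 637.5 + 2225 = 4662.5
EV(B) = 0.1 × 16600 + 0.1 × (-3100) + 0.55 × 10800 + 0.25 × (-5050) = 1660 − 310 + 5940 − 1262.5 = 6027.5
Overall = 0.75 × 4662.5 + 0.25 × 6027.5 = 3496.875 + 1506.875 = 5003.75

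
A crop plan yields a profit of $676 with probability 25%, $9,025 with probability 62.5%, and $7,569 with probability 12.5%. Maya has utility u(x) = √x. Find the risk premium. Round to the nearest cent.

$865.19

E[u] = 0.25·√676 + 0.625·√9025 + 0.125·√7569 = 0.25·26 + 0.625·95 + 0.125·87 = 76.75
CE = (76.75)² = 5890.5625
Risk premium = EV − CE = 6755.75 − 5890.5625 = 865.1875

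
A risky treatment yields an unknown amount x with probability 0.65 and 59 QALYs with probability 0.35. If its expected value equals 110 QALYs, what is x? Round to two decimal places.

0.65·x + 0.35·59 = 110
0.65·x = 110 − 20.65 = 89.35
x = 89.35 / 0.65 = 137.4615

x = 137.46 QALYs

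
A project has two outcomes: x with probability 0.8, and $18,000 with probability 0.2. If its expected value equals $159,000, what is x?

0.8·x + 0.2·18000 = 159000
0.8·x = 159000 − 3600 = 155400
x = 155400 / 0.8 = 194250

x = $194,250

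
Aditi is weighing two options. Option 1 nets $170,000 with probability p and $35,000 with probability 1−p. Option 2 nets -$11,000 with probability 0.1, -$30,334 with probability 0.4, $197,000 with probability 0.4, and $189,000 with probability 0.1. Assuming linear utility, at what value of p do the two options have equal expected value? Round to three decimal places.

p = 0.366

EV(Option 2) = 0.1 × (-11000) + 0.4 × (-30334) + 0.4 × 197000 + 0.1 × 189000 = -1100 − 12133.6 + 78800 + 18900 = 84466.4
p·170000 + (1−p)·35000 = 84466.4
135000p + 35000 = 84466.4
p = (84466.4 − 35000) / 135000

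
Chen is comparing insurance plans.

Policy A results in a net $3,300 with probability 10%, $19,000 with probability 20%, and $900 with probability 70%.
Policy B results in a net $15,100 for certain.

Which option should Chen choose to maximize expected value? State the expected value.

Policy B ($15,100)

Policy A = 0.1 × 3300 + 0.2 × 19000 + 0.7 × 900 = 330 + 3800 + 630 = 4760
Policy B: 15100 (certain)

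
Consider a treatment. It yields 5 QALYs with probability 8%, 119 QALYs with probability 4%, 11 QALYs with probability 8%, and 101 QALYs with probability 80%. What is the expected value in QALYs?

EV = 0.08 × 5 + 0.04 × 119 + 0.08 × 11 + 0.8 × 101 = 0.4 + 4.76 + 0.88 + 80.8 = 86.84

86.84 QALYs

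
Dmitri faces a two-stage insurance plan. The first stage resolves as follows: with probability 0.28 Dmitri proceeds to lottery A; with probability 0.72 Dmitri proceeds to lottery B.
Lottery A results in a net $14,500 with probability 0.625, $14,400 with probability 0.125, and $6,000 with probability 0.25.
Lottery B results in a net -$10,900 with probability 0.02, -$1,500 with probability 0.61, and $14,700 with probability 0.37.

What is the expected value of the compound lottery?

$6,561.82

EV(A) = 0.625 × 14500 + 0.125 × 14400 + 0.25 × 6000 = 9062.5 + 1800 + 1500 = 12362.5
EV(B) = 0.02 × (-10900) + 0.61 × (-1500) + 0.37 × 14700 = -218 − 915 + 5439 = 4306
Overall = 0.28 × 12362.5 + 0.72 × 4306 = 3461.5 + 3100.32 = 6561.82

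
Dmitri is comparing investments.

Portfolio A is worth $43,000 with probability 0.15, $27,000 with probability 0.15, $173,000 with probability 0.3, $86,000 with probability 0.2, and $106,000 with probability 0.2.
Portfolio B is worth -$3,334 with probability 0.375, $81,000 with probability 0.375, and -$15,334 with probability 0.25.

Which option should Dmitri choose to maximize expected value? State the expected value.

Portfolio A ($100,800)

Portfolio A = 0.15 × 43000 + 0.15 × 27000 + 0.3 × 173000 + 0.2 × 86000 + 0.2 × 106000 = 6450 + 4050 + 51900 + 17200 + 21200 = 100800
Portfolio B = 0.375 × (-3334) + 0.375 × 81000 + 0.25 × (-15334) = -1250.25 + 30375 − 3833.5 = 25291.25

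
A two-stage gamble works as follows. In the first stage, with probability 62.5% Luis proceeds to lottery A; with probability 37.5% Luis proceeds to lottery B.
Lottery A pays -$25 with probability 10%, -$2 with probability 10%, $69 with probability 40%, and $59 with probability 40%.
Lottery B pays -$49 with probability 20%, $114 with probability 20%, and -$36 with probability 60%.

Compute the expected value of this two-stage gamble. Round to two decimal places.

EV(A) = 0.1 × (-25) + 0.1 × (-2) + 0.4 × 69 + 0.4 × 59 = -2.5 − 0.2 + 27.6 + 23.6 = 48.5
EV(B) = 0.2 × (-49) + 0.2 × 114 + 0.6 × (-36) = -9.8 + 22.8 − 21.6 = -8.6
Overall = 0.625 × 48.5 + 0.375 × (-8.6) = 30.3125 − 3.225 = 27.0875

$27.09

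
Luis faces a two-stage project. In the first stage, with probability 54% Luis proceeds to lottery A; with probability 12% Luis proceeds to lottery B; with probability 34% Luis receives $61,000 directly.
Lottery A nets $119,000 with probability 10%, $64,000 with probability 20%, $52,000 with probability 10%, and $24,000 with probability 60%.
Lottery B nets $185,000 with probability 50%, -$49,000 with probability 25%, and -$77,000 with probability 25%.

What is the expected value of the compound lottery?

EV(A) = 0.1 × 119000 + 0.2 × 64000 + 0.1 × 52000 + 0.6 × 24000 = 11900 + 12800 + 5200 + 14400 = 44300
EV(B) = 0.5 × 185000 + 0.25 × (-49000) + 0.25 × (-77000) = 92500 − 12250 − 19250 = 61000
Branch C: 61000 (certain)
Overall = 0.54 × 44300 + 0.12 × 61000 + 0.34 × 61000 = 23922 + 7320 + 20740 = 51982

$51,982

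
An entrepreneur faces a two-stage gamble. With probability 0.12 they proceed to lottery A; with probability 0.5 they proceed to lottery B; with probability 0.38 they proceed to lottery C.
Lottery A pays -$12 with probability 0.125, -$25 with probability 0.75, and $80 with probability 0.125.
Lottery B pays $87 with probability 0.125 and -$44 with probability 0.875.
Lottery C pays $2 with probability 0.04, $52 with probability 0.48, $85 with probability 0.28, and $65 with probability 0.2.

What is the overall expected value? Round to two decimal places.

EV(A) = 0.125 × (-12) + 0.75 × (-25) + 0.125 × 80 = -1.5 − 18.75 + 10 = -10.25
EV(B) = 0.125 × 87 + 0.875 × (-44) = 10.875 − 38.5 = -27.625
EV(C) = 0.04 × 2 + 0.48 × 52 + 0.28 × 85 + 0.2 × 65 = 0.08 + 24.96 + 23.8 + 13 = 61.84
Overall = 0.12 × (-10.25) + 0.5 × (-27.625) + 0.38 × 61.84 = -1.23 − 13.8125 + 23.4992 = 8.4567

$8.46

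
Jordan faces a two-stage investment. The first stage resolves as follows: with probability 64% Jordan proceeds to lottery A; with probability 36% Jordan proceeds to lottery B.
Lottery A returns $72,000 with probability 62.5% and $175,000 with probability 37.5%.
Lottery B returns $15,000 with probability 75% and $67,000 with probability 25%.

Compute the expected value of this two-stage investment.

$80,880

EV(A) = 0.625 × 72000 + 0.375 × 175000 = 45000 + 65625 = 110625
EV(B) = 0.75 × 15000 + 0.25 × 67000 = 11250 + 16750 = 28000
Overall = 0.64 × 110625 + 0.36 × 28000 = 70800 + 10080 = 80880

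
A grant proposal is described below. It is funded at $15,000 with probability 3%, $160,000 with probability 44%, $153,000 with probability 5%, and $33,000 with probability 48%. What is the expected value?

$94,340

EV = 0.03 × 15000 + 0.44 × 160000 + 0.05 × 153000 + 0.48 × 33000 = 450 + 70400 + 7650 + 15840 = 94340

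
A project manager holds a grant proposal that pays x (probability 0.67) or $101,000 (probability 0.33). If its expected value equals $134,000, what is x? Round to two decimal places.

x = $150,253.73

0.67·x + 0.33·101000 = 134000
0.67·x = 134000 − 33330 = 100670
x = 100670 / 0.67 = 150253.7313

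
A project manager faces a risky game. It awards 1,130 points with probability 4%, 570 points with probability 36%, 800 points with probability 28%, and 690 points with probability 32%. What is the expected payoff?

EV = 0.04 × 1130 + 0.36 × 570 + 0.28 × 800 + 0.32 × 690 = 45.2 + 205.2 + 224 + 220.8 = 695.2

695.2 points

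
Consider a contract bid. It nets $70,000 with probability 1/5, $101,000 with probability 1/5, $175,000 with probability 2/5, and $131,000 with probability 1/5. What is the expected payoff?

$130,400

EV = 1/5 × 70000 + 1/5 × 101000 + 2/5 × 175000 + 1/5 × 131000 = 14000 + 20200 + 70000 + 26200 = 130400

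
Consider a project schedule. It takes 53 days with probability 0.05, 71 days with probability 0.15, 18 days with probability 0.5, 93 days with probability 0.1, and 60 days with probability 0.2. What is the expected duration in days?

EV = 0.05 × 53 + 0.15 × 71 + 0.5 × 18 + 0.1 × 93 + 0.2 × 60 = 2.65 + 10.65 + 9 + 9.3 + 12 = 43.6

43.6 days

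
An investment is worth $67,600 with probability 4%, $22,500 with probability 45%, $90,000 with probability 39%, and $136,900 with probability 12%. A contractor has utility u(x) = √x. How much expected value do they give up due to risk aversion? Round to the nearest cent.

E[u] = 0.04·√67600 + 0.45·√22500 + 0.39·√90000 + 0.12·√136900 = 0.04·260 + 0.45·150 + 0.39·300 + 0.12·370 = 239.3
CE = (239.3)² = 57264.49
Risk premium = EV − CE = 64357 − 57264.49 = 7092.51

$7,092.51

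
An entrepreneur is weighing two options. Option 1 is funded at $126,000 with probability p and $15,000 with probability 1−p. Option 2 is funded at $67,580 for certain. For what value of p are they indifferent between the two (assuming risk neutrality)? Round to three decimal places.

p·126000 + (1−p)·15000 = 67580
111000p + 15000 = 67580
p = (67580 − 15000) / 111000

p = 0.474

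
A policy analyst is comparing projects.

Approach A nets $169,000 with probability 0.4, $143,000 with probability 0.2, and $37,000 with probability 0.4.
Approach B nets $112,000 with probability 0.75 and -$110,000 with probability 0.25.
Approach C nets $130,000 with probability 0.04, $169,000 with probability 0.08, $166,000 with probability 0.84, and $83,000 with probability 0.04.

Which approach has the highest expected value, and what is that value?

Approach C ($161,480)

Approach A = 0.4 × 169000 + 0.2 × 143000 + 0.4 × 37000 = 67600 + 28600 + 14800 = 111000
Approach B = 0.75 × 112000 + 0.25 × (-110000) = 84000 − 27500 = 56500
Approach C = 0.04 × 130000 + 0.08 × 169000 + 0.84 × 166000 + 0.04 × 83000 = 5200 + 13520 + 139440 + 3320 = 161480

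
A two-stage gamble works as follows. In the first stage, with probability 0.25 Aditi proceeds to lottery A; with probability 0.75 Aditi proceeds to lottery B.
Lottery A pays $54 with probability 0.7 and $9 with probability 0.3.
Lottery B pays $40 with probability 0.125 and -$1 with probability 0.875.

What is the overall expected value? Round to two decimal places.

EV(A) = 0.7 × 54 + 0.3 × 9 = 37.8 + 2.7 = 40.5
EV(B) = 0.125 × 40 + 0.875 × (-1) = 5 − 0.875 = 4.125
Overall = 0.25 × 40.5 + 0.75 × 4.125 = 10.125 + 3.09375 = 13.21875

$13.22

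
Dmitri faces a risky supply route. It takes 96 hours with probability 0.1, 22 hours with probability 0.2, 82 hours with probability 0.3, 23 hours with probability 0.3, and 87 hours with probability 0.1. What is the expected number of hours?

EV = 0.1 × 96 + 0.2 × 22 + 0.3 × 82 + 0.3 × 23 + 0.1 × 87 = 9.6 + 4.4 + 24.6 + 6.9 + 8.7 = 54.2

54.2 hours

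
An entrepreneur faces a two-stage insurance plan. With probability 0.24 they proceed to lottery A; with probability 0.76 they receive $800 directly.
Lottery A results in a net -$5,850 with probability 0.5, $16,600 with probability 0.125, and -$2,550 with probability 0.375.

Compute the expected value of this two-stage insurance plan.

EV(A) = 0.5 × (-5850) + 0.125 × 16600 + 0.375 × (-2550) = -2925 + 2075 − 956.25 = -1806.25
Branch B: 800 (certain)
Overall = 0.24 × (-1806.25) + 0.76 × 800 = -433.5 + 608 = 174.5

$174.50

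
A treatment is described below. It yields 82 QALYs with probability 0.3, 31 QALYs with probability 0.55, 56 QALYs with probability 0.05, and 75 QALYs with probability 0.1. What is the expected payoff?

EV = 0.3 × 82 + 0.55 × 31 + 0.05 × 56 + 0.1 × 75 = 24.6 + 17.05 + 2.8 + 7.5 = 51.95

51.95 QALYs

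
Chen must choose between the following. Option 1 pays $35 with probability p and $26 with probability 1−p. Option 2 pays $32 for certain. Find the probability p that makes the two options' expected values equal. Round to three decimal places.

p = 0.667

p·35 + (1−p)·26 = 32
9p + 26 = 32
p = (32 − 26) / 9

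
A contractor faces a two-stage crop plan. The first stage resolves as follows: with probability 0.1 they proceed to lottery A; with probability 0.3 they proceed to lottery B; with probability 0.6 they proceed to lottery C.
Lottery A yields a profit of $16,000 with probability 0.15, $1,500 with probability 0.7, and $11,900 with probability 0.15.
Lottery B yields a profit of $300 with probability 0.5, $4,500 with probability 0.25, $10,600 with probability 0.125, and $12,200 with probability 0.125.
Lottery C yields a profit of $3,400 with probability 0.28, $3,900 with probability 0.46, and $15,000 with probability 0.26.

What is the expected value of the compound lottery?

$5,748.60

EV(A) = 0.15 × 16000 + 0.7 × 1500 + 0.15 × 11900 = 2400 + 1050 + 1785 = 5235
EV(B) = 0.5 × 300 + 0.25 × 4500 + 0.125 × 10600 + 0.125 × 12200 = 150 + 1125 + 1325 + 1525 = 4125
EV(C) = 0.28 × 3400 + 0.46 × 3900 + 0.26 × 15000 = 952 + 1794 + 3900 = 6646
Overall = 0.1 × 5235 + 0.3 × 4125 + 0.6 × 6646 = 523.5 + 1237.5 + 3987.6 = 5748.6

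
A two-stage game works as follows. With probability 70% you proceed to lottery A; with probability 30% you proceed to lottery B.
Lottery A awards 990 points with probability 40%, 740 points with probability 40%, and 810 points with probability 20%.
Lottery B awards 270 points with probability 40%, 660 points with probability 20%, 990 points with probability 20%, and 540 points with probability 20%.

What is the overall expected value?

EV(A) = 0.4 × 990 + 0.4 × 740 + 0.2 × 810 = 396 + 296 + 162 = 854
EV(B) = 0.4 × 270 + 0.2 × 660 + 0.2 × 990 + 0.2 × 540 = 108 + 132 + 198 + 108 = 546
Overall = 0.7 × 854 + 0.3 × 546 = 597.8 + 163.8 = 761.6

761.6 points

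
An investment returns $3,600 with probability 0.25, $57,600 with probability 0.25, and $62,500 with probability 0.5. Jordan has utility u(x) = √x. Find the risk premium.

E[u] = 0.25·√3600 + 0.25·√57600 + 0.5·√62500 = 0.25·60 + 0.25·240 + 0.5·250 = 200
CE = (200)² = 40000
Risk premium = EV − CE = 46550 − 40000 = 6550

$6,550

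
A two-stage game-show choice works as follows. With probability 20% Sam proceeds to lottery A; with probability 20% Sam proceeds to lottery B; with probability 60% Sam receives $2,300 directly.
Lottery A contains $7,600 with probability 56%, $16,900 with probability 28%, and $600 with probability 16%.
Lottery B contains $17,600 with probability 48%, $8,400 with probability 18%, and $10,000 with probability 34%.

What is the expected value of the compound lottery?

EV(A) = 0.56 × 7600 + 0.28 × 16900 + 0.16 × 600 = 4256 + 4732 + 96 = 9084
EV(B) = 0.48 × 17600 + 0.18 × 8400 + 0.34 × 10000 = 8448 + 1512 + 3400 = 13360
Branch C: 2300 (certain)
Overall = 0.2 × 9084 + 0.2 × 13360 + 0.6 × 2300 = 1816.8 + 2672 + 1380 = 5868.8

$5,868.80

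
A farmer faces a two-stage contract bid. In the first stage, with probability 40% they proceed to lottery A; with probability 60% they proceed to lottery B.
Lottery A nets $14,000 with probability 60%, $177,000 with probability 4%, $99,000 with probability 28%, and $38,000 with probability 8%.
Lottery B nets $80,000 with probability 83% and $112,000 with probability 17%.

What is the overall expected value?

$69,760

EV(A) = 0.6 × 14000 + 0.04 × 177000 + 0.28 × 99000 + 0.08 × 38000 = 8400 + 7080 + 27720 + 3040 = 46240
EV(B) = 0.83 × 80000 + 0.17 × 112000 = 66400 + 19040 = 85440
Overall = 0.4 × 46240 + 0.6 × 85440 = 18496 + 51264 = 69760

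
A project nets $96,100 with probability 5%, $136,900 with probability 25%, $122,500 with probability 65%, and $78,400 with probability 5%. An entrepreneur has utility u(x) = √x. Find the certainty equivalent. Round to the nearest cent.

$122,150.25

E[u] = 0.05·√96100 + 0.25·√136900 + 0.65·√122500 + 0.05·√78400 = 0.05·310 + 0.25·370 + 0.65·350 + 0.05·280 = 349.5
CE = (349.5)² = 122150.25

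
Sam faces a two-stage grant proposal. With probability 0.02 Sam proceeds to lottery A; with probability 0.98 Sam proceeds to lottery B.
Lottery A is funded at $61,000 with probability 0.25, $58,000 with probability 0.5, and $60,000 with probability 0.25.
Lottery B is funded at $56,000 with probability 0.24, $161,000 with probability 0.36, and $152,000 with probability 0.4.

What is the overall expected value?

$130,741

EV(A) = 0.25 × 61000 + 0.5 × 58000 + 0.25 × 60000 = 15250 + 29000 + 15000 = 59250
EV(B) = 0.24 × 56000 + 0.36 × 161000 + 0.4 × 152000 = 13440 + 57960 + 60800 = 132200
Overall = 0.02 × 59250 + 0.98 × 132200 = 1185 + 129556 = 130741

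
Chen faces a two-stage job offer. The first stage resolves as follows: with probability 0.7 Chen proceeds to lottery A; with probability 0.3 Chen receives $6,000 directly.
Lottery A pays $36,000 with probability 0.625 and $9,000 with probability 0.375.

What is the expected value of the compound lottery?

EV(A) = 0.625 × 36000 + 0.375 × 9000 = 22500 + 3375 = 25875
Branch B: 6000 (certain)
Overall = 0.7 × 25875 + 0.3 × 6000 = 18112.5 + 1800 = 19912.5

$19,912.50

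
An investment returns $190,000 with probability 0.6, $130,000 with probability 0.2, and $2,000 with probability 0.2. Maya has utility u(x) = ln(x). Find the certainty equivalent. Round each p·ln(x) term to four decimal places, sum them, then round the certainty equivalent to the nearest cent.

$70,841.48

E[u] = 0.6·ln(190000) + 0.2·ln(130000) + 0.2·ln(2000) = 7.2929 + 2.3551 + 1.5202 = 11.1682
CE = e^11.1682 ≈ 70841.48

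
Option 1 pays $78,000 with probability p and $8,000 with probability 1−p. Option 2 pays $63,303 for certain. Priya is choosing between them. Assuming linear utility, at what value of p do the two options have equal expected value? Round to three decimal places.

p·78000 + (1−p)·8000 = 63303
70000p + 8000 = 63303
p = (63303 − 8000) / 70000

p = 0.790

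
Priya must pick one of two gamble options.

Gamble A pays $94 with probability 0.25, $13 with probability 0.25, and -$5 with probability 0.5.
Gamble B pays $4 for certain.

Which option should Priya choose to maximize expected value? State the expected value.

Gamble A ($24.25)

Gamble A = 0.25 × 94 + 0.25 × 13 + 0.5 × (-5) = 23.5 + 3.25 − 2.5 = 24.25
Gamble B: 4 (certain)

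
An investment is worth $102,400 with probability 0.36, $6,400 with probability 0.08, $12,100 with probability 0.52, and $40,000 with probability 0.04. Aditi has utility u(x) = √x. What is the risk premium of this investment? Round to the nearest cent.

$10,373.76

E[u] = 0.36·√102400 + 0.08·√6400 + 0.52·√12100 + 0.04·√40000 = 0.36·320 + 0.08·80 + 0.52·110 + 0.04·200 = 186.8
CE = (186.8)² = 34894.24
Risk premium = EV − CE = 45268 − 34894.24 = 10373.76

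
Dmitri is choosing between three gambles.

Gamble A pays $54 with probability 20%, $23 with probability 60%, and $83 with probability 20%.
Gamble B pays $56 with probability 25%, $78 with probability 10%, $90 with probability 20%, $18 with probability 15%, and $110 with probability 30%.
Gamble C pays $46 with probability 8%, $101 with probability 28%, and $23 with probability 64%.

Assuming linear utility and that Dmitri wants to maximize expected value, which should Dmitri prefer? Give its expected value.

Gamble B ($75.50)

Gamble A = 0.2 × 54 + 0.6 × 23 + 0.2 × 83 = 10.8 + 13.8 + 16.6 = 41.2
Gamble B = 0.25 × 56 + 0.1 × 78 + 0.2 × 90 + 0.15 × 18 + 0.3 × 110 = 14 + 7.8 + 18 + 2.7 + 33 = 75.5
Gamble C = 0.08 × 46 + 0.28 × 101 + 0.64 × 23 = 3.68 + 28.28 + 14.72 = 46.68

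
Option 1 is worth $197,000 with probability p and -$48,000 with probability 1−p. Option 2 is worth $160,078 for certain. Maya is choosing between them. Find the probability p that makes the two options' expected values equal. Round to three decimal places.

p·197000 + (1−p)·(-48000) = 160078
245000p − 48000 = 160078
p = (160078 + 48000) / 245000

p = 0.849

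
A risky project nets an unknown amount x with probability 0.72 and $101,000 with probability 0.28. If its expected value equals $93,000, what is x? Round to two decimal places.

x = $89,888.89

0.72·x + 0.28·101000 = 93000
0.72·x = 93000 − 28280 = 64720
x = 64720 / 0.72 = 89888.8889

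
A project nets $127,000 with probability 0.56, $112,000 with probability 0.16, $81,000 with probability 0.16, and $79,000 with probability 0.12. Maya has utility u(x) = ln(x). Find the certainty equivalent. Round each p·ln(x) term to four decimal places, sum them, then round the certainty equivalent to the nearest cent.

E[u] = 0.56·ln(127000) + 0.16·ln(112000) + 0.16·ln(81000) + 0.12·ln(79000) = 6.5811 + 1.8602 + 1.8084 + 1.3533 = 11.6030
CE = e^11.6030 ≈ 109425.58

$109,425.58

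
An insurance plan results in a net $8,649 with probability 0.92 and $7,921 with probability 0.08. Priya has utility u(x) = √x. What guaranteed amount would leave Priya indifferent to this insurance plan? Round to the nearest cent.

E[u] = 0.92·√8649 + 0.08·√7921 = 0.92·93 + 0.08·89 = 92.68
CE = (92.68)² = 8589.5824

$8,589.58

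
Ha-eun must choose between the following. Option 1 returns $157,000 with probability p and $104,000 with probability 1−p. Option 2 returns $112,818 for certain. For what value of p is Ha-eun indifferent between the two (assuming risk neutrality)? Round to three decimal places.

p·157000 + (1−p)·104000 = 112818
53000p + 104000 = 112818
p = (112818 − 104000) / 53000

p = 0.166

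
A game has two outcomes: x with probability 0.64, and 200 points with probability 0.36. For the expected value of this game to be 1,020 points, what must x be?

x = 1481.25 points

0.64·x + 0.36·200 = 1020
0.64·x = 1020 − 72 = 948
x = 948 / 0.64 = 1481.25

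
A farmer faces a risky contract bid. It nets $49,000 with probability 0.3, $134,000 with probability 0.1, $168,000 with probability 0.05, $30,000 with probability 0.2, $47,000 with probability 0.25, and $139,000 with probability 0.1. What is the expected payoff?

EV = 0.3 × 49000 + 0.1 × 134000 + 0.05 × 168000 + 0.2 × 30000 + 0.25 × 47000 + 0.1 × 139000 = 14700 + 13400 + 8400 + 6000 + 11750 + 13900 = 68150

$68,150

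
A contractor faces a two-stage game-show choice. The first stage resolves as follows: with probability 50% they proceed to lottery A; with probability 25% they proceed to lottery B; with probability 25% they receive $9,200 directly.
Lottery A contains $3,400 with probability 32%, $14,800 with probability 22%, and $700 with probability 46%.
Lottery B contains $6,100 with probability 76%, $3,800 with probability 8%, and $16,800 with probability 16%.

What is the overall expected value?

EV(A) = 0.32 × 3400 + 0.22 × 14800 + 0.46 × 700 = 1088 + 3256 + 322 = 4666
EV(B) = 0.76 × 6100 + 0.08 × 3800 + 0.16 × 16800 = 4636 + 304 + 2688 = 7628
Branch C: 9200 (certain)
Overall = 0.5 × 4666 + 0.25 × 7628 + 0.25 × 9200 = 2333 + 1907 + 2300 = 6540

$6,540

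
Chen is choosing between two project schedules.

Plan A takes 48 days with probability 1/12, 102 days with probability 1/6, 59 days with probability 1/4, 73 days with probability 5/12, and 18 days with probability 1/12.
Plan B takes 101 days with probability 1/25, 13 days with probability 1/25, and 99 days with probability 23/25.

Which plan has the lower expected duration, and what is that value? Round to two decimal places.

Plan A = 1/12 × 48 + 1/6 × 102 + 1/4 × 59 + 5/12 × 73 + 1/12 × 18 = 4 + 17 + 14.75 + 30.4167 + 1.5 = 67.6667
Plan B = 1/25 × 101 + 1/25 × 13 + 23/25 × 99 = 4.04 + 0.52 + 91.08 = 95.64

Plan A (67.67 days)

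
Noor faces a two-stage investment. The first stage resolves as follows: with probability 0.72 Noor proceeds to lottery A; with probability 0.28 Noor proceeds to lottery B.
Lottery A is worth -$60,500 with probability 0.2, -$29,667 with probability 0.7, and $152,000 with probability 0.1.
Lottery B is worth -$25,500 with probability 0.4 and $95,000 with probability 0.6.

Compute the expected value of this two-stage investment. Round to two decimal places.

EV(A) = 0.2 × (-60500) + 0.7 × (-29667) + 0.1 × 152000 = -12100 − 20766.9 + 15200 = -17666.9
EV(B) = 0.4 × (-25500) + 0.6 × 95000 = -10200 + 57000 = 46800
Overall = 0.72 × (-17666.9) + 0.28 × 46800 = -12720.168 + 13104 = 383.832

$383.83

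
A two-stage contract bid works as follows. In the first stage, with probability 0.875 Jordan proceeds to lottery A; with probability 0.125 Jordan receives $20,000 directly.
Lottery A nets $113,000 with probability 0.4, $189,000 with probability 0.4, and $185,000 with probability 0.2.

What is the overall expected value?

EV(A) = 0.4 × 113000 + 0.4 × 189000 + 0.2 × 185000 = 45200 + 75600 + 37000 = 157800
Branch B: 20000 (certain)
Overall = 0.875 × 157800 + 0.125 × 20000 = 138075 + 2500 = 140575

$140,575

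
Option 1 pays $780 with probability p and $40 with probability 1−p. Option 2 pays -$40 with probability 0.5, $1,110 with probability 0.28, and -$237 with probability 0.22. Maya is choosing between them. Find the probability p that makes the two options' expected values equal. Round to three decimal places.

p = 0.268

EV(Option 2) = 0.5 × (-40) + 0.28 × 1110 + 0.22 × (-237) = -20 + 310.8 − 52.14 = 238.66
p·780 + (1−p)·40 = 238.66
740p + 40 = 238.66
p = (238.66 − 40) / 740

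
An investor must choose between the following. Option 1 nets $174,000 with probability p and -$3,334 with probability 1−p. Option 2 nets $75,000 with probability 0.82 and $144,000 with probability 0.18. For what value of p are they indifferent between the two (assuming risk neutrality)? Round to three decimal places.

EV(Option 2) = 0.82 × 75000 + 0.18 × 144000 = 61500 + 25920 = 87420
p·174000 + (1−p)·(-3334) = 87420
177334p − 3334 = 87420
p = (87420 + 3334) / 177334

p = 0.512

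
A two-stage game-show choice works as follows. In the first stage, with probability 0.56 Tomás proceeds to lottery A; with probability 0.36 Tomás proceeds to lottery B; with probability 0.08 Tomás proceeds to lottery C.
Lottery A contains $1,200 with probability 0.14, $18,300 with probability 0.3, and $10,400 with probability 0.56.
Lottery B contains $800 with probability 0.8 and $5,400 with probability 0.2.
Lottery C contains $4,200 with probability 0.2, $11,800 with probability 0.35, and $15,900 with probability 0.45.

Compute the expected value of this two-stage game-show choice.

EV(A) = 0.14 × 1200 + 0.3 × 18300 + 0.56 × 10400 = 168 + 5490 + 5824 = 11482
EV(B) = 0.8 × 800 + 0.2 × 5400 = 640 + 1080 = 1720
EV(C) = 0.2 × 4200 + 0.35 × 11800 + 0.45 × 15900 = 840 + 4130 + 7155 = 12125
Overall = 0.56 × 11482 + 0.36 × 1720 + 0.08 × 12125 = 6429.92 + 619.2 + 970 = 8019.12

$8,019.12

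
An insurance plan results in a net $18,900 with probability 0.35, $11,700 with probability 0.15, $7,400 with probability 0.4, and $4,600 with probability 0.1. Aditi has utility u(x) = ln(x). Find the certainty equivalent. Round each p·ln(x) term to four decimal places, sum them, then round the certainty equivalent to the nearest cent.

E[u] = 0.35·ln(18900) + 0.15·ln(11700) + 0.4·ln(7400) + 0.1·ln(4600) = 3.4464 + 1.4051 + 3.5637 + 0.8434 = 9.2586
CE = e^9.2586 ≈ 10494.43

$10,494.43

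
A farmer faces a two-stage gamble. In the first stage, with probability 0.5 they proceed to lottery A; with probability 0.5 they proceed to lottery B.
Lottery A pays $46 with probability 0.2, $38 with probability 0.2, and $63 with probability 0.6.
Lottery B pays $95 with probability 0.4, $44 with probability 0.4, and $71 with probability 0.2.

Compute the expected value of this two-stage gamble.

$62.20

EV(A) = 0.2 × 46 + 0.2 × 38 + 0.6 × 63 = 9.2 + 7.6 + 37.8 = 54.6
EV(B) = 0.4 × 95 + 0.4 × 44 + 0.2 × 71 = 38 + 17.6 + 14.2 = 69.8
Overall = 0.5 × 54.6 + 0.5 × 69.8 = 27.3 + 34.9 = 62.2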